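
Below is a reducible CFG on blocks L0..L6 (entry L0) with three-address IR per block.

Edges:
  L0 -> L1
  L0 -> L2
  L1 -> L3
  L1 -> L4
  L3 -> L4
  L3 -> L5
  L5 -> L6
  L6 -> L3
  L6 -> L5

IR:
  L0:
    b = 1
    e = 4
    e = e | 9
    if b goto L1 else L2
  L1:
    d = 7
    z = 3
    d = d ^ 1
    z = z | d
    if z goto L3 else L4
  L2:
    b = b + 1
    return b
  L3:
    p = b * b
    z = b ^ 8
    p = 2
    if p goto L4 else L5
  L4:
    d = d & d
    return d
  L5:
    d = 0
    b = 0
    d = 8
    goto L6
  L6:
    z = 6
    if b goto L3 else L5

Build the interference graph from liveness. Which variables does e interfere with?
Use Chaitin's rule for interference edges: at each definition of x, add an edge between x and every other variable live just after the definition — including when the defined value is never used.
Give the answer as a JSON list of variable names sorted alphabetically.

Answer: ["b"]

Working:
def/use:
  L0: def={b,e} ue=∅
  L1: def={d,z} ue=∅
  L2: def={b} ue={b}
  L3: def={p,z} ue={b}
  L4: def={d} ue={d}
  L5: def={b,d} ue=∅
  L6: def={z} ue={b}

Liveness:
  L0: in=∅ out={b}
  L1: in={b} out={b,d}
  L2: in={b} out=∅
  L3: in={b,d} out={d}
  L4: in={d} out=∅
  L5: in=∅ out={b,d}
  L6: in={b,d} out={b,d}

Conflict graph:
  b — {d,e,p,z}
  d — {b,p,z}
  e — {b}
  p — {b,d}
  z — {b,d}

N(e) = ["b"]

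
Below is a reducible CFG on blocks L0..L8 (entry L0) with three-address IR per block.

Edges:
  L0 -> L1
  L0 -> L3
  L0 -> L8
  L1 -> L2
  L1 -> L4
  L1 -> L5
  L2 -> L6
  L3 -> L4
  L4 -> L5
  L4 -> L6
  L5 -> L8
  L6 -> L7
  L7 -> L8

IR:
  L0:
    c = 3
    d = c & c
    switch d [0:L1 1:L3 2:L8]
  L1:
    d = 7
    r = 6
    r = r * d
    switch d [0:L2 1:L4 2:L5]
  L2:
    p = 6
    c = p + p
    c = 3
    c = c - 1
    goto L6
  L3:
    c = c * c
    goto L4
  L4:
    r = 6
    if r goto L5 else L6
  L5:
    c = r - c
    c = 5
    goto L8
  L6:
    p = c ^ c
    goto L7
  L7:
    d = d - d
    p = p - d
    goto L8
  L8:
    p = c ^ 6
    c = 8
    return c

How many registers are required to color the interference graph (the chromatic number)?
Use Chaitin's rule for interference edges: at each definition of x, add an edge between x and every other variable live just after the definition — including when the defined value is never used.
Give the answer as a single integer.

Answer: 3

Derivation:
def/use:
  L0 def {c,d} use ∅
  L1 def {d,r} use ∅
  L2 def {c,p} use ∅
  L3 def {c} use {c}
  L4 def {r} use ∅
  L5 def {c} use {c,r}
  L6 def {p} use {c}
  L7 def {d,p} use {d,p}
  L8 def {c,p} use {c}

Live sets:
  L0: in=∅ out={c,d}
  L1: in={c} out={c,d,r}
  L2: in={d} out={c,d}
  L3: in={c,d} out={c,d}
  L4: in={c,d} out={c,d,r}
  L5: in={c,r} out={c}
  L6: in={c,d} out={c,d,p}
  L7: in={c,d,p} out={c}
  L8: in={c} out=∅

Interference:
  c↔{d,p,r}
  d↔{c,p,r}
  p↔{c,d}
  r↔{c,d}

Registers:
  clique {c,d,p} ⇒ need ≥ 3
  assign c→r0 d→r1 p→r2 r→r2 — no edge inside a register ⇒ χ ≤ 3
  χ = 3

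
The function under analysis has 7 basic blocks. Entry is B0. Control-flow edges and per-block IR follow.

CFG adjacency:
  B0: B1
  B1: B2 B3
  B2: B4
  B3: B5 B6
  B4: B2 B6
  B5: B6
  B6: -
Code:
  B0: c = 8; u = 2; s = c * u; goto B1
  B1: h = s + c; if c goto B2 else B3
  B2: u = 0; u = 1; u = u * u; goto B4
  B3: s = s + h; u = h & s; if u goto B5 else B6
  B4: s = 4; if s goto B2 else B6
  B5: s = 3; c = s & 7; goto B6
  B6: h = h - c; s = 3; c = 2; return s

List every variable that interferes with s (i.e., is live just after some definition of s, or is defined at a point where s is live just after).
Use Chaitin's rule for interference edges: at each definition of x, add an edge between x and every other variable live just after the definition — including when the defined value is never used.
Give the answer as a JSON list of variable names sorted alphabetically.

def/use:
  B0: def={c,s,u} ue=∅
  B1: def={h} ue={c,s}
  B2: def={u} ue=∅
  B3: def={s,u} ue={h,s}
  B4: def={s} ue=∅
  B5: def={c,s} ue=∅
  B6: def={c,h,s} ue={c,h}

Backward fixpoint:
  B0: in=∅ out={c,s}
  B1: in={c,s} out={c,h,s}
  B2: in={c,h} out={c,h}
  B3: in={c,h,s} out={c,h}
  B4: in={c,h} out={c,h}
  B5: in={h} out={c,h}
  B6: in={c,h} out=∅

Conflict graph:
  c — {h,s,u}
  h — {c,s,u}
  s — {c,h}
  u — {c,h}

N(s) = ["c", "h"]

Answer: ["c", "h"]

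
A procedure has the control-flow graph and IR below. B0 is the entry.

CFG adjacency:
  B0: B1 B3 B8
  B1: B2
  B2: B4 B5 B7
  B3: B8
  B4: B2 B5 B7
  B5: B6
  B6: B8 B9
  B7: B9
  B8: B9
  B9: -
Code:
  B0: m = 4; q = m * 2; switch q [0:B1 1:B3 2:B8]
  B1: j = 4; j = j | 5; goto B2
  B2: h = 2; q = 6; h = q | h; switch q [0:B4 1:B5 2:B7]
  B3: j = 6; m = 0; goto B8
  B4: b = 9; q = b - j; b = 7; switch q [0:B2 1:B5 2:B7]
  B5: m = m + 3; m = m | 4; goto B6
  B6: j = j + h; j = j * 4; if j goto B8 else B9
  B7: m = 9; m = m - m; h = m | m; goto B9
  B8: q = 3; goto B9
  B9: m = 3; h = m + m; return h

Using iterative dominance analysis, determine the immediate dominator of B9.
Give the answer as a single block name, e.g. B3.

Answer: B0

Derivation:
idom tree: B1←B0 B2←B1 B3←B0 B4←B2 B5←B2 B6←B5 B7←B2 B8←B0 B9←B0
Join-block Dom:
  B2: preds {B1,B4}: {B0,B1} ∩ {B0,B1,B2,B4} = {B0,B1}; idom=B1
  B5: preds {B2,B4}: {B0,B1,B2} ∩ {B0,B1,B2,B4} = {B0,B1,B2}; idom=B2
  B7: preds {B2,B4}: {B0,B1,B2} ∩ {B0,B1,B2,B4} = {B0,B1,B2}; idom=B2
  B8: preds {B0,B3,B6}: {B0} ∩ {B0,B3} ∩ {B0,B1,B2,B5,B6} = {B0}; idom=B0
  B9: preds {B6,B7,B8}: {B0,B1,B2,B5,B6} ∩ {B0,B1,B2,B7} ∩ {B0,B8} = {B0}; idom=B0

idom(B9) = B0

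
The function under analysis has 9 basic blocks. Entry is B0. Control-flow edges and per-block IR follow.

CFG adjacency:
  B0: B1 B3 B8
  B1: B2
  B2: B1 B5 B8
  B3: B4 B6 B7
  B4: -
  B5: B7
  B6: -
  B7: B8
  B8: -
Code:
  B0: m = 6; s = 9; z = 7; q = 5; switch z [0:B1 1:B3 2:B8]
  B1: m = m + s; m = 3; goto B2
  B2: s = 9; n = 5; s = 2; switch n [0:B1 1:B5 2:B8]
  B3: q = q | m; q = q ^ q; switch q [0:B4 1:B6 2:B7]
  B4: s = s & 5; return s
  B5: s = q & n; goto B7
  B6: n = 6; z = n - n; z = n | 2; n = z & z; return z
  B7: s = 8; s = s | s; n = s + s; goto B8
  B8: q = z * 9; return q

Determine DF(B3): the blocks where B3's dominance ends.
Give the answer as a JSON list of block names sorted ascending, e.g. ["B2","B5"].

Answer: ["B7"]

Analysis:
idom tree: B1←B0 B2←B1 B3←B0 B4←B3 B5←B2 B6←B3 B7←B0 B8←B0
Join-block Dom:
  B1: preds {B0,B2}: {B0} ∩ {B0,B1,B2} = {B0}; idom=B0
  B7: preds {B3,B5}: {B0,B3} ∩ {B0,B1,B2,B5} = {B0}; idom=B0
  B8: preds {B0,B2,B7}: {B0} ∩ {B0,B1,B2} ∩ {B0,B7} = {B0}; idom=B0

Frontier:
  B1←B0: walk · to B0
  B1←B2: walk B2→B1 to B0
  B7←B3: walk B3 to B0
  B7←B5: walk B5→B2→B1 to B0
  B8←B0: walk · to B0
  B8←B2: walk B2→B1 to B0
  B8←B7: walk B7 to B0
  B0 → ∅
  B1 → {B1,B7,B8}
  B2 → {B1,B7,B8}
  B3 → {B7}
  B4 → ∅
  B5 → {B7}
  B6 → ∅
  B7 → {B8}
  B8 → ∅

DF(B3) = ["B7"]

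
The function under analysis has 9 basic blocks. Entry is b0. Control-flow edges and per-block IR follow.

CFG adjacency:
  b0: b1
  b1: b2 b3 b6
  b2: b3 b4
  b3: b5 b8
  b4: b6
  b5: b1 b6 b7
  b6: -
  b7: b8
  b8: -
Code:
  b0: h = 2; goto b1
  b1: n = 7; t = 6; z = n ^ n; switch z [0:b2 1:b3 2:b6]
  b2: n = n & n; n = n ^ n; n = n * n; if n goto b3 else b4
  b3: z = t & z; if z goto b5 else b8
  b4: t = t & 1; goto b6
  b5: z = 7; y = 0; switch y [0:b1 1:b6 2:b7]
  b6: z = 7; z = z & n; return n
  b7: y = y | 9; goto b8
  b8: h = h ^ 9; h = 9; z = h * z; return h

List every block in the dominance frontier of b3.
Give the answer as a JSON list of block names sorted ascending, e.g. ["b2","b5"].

Answer: ["b1", "b6"]

Working:
idom tree: b1←b0 b2←b1 b3←b1 b4←b2 b5←b3 b6←b1 b7←b5 b8←b3
Dom∩ at merges:
  b1: preds {b0,b5}: {b0} ∩ {b0,b1,b3,b5} = {b0}; idom=b0
  b3: preds {b1,b2}: {b0,b1} ∩ {b0,b1,b2} = {b0,b1}; idom=b1
  b6: preds {b1,b4,b5}: {b0,b1} ∩ {b0,b1,b2,b4} ∩ {b0,b1,b3,b5} = {b0,b1}; idom=b1
  b8: preds {b3,b7}: {b0,b1,b3} ∩ {b0,b1,b3,b5,b7} = {b0,b1,b3}; idom=b3

DF derivation:
  join b1 pred b0: · stop@b0
  join b1 pred b5: b5→b3→b1 stop@b0
  join b3 pred b1: · stop@b1
  join b3 pred b2: b2 stop@b1
  join b6 pred b1: · stop@b1
  join b6 pred b4: b4→b2 stop@b1
  join b6 pred b5: b5→b3 stop@b1
  join b8 pred b3: · stop@b3
  join b8 pred b7: b7→b5 stop@b3
  b0 → ∅
  b1 → {b1}
  b2 → {b3,b6}
  b3 → {b1,b6}
  b4 → {b6}
  b5 → {b1,b6,b8}
  b6 → ∅
  b7 → {b8}
  b8 → ∅

DF(b3) = ["b1", "b6"]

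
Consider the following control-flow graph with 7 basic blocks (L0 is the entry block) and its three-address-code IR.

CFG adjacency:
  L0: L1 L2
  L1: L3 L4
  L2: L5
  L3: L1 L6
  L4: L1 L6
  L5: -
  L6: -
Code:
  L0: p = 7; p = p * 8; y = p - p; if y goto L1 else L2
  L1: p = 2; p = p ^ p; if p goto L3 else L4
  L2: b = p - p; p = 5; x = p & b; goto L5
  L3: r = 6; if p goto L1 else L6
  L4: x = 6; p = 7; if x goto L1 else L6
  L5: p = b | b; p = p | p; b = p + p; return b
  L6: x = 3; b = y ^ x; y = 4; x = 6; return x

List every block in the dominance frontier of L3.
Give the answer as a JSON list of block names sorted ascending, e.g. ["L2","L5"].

Answer: ["L1", "L6"]

Analysis:
idom tree: L1←L0 L2←L0 L3←L1 L4←L1 L5←L2 L6←L1
Join-block Dom:
  L1: preds {L0,L3,L4}: {L0} ∩ {L0,L1,L3} ∩ {L0,L1,L4} = {L0}; idom=L0
  L6: preds {L3,L4}: {L0,L1,L3} ∩ {L0,L1,L4} = {L0,L1}; idom=L1

Frontier:
  L1←L0: walk · to L0
  L1←L3: walk L3→L1 to L0
  L1←L4: walk L4→L1 to L0
  L6←L3: walk L3 to L1
  L6←L4: walk L4 to L1
  L0: DF=∅
  L1: DF={L1}
  L2: DF=∅
  L3: DF={L1,L6}
  L4: DF={L1,L6}
  L5: DF=∅
  L6: DF=∅

DF(L3) = ["L1", "L6"]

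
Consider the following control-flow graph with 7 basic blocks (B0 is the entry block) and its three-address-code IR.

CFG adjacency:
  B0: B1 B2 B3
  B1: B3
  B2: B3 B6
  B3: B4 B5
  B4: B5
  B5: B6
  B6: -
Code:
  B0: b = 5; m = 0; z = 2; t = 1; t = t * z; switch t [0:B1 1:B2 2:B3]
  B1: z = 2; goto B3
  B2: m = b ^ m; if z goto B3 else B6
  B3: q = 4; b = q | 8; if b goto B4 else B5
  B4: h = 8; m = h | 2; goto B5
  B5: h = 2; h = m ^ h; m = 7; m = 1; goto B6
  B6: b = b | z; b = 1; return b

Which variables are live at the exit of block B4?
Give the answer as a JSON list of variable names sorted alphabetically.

Per-block:
  B0: def={b,m,t,z} ue=∅
  B1: def={z} ue=∅
  B2: def={m} ue={b,m,z}
  B3: def={b,q} ue=∅
  B4: def={h,m} ue=∅
  B5: def={h,m} ue={m}
  B6: def={b} ue={b,z}

Liveness:
  live B0: ∅→{b,m,z}
  live B1: {m}→{m,z}
  live B2: {b,m,z}→{b,m,z}
  live B3: {m,z}→{b,m,z}
  live B4: {b,z}→{b,m,z}
  live B5: {b,m,z}→{b,z}
  live B6: {b,z}→∅

live-out(B4) = ["b", "m", "z"]

Answer: ["b", "m", "z"]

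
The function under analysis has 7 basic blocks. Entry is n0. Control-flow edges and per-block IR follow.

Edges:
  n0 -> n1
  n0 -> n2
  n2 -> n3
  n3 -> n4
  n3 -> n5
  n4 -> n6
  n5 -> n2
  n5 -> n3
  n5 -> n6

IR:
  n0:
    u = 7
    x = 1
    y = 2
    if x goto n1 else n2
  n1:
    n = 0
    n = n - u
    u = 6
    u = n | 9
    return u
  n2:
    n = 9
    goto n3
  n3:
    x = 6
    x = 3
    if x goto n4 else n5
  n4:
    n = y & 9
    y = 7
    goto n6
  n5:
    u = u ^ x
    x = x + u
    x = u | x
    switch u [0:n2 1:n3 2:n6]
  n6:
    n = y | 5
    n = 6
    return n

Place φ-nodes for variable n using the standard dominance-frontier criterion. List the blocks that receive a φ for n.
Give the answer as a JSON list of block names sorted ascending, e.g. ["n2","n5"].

idom tree: n1←n0 n2←n0 n3←n2 n4←n3 n5←n3 n6←n3
Dom at joins:
  n2: preds {n0,n5}: {n0} ∩ {n0,n2,n3,n5} = {n0}; idom=n0
  n3: preds {n2,n5}: {n0,n2} ∩ {n0,n2,n3,n5} = {n0,n2}; idom=n2
  n6: preds {n4,n5}: {n0,n2,n3,n4} ∩ {n0,n2,n3,n5} = {n0,n2,n3}; idom=n3

Frontier:
  join n2 pred n0: · stop@n0
  join n2 pred n5: n5→n3→n2 stop@n0
  join n3 pred n2: · stop@n2
  join n3 pred n5: n5→n3 stop@n2
  join n6 pred n4: n4 stop@n3
  join n6 pred n5: n5 stop@n3
  n0 → ∅
  n1 → ∅
  n2 → {n2}
  n3 → {n2,n3}
  n4 → {n6}
  n5 → {n2,n3,n6}
  n6 → ∅

φ for n: defs {n1,n2,n4,n6}
  DF⁺ = {n2,n6}

Answer: ["n2", "n6"]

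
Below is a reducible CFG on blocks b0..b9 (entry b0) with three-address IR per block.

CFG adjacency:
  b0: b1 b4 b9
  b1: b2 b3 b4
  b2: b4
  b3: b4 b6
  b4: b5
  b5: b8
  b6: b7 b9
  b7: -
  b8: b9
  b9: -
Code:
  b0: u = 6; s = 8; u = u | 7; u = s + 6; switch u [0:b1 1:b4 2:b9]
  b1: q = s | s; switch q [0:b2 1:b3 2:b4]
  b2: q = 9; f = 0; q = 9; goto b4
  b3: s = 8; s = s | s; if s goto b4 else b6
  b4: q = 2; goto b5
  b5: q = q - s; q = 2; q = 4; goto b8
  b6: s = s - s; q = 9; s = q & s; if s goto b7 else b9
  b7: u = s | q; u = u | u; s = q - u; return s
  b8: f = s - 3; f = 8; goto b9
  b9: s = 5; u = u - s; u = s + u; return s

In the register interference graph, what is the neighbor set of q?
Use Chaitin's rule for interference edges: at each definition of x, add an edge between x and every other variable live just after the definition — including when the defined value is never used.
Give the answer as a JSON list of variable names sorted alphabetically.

Per-block:
  b0: def={s,u} ue=∅
  b1: def={q} ue={s}
  b2: def={f,q} ue=∅
  b3: def={s} ue=∅
  b4: def={q} ue=∅
  b5: def={q} ue={q,s}
  b6: def={q,s} ue={s}
  b7: def={s,u} ue={q,s}
  b8: def={f} ue={s}
  b9: def={s,u} ue={u}

Liveness:
  b0: in=∅ out={s,u}
  b1: in={s,u} out={s,u}
  b2: in={s,u} out={s,u}
  b3: in={u} out={s,u}
  b4: in={s,u} out={q,s,u}
  b5: in={q,s,u} out={s,u}
  b6: in={s,u} out={q,s,u}
  b7: in={q,s} out=∅
  b8: in={s,u} out={u}
  b9: in={u} out=∅

Interfere edges:
  f: {s,u}
  q: {s,u}
  s: {f,q,u}
  u: {f,q,s}

N(q) = ["s", "u"]

Answer: ["s", "u"]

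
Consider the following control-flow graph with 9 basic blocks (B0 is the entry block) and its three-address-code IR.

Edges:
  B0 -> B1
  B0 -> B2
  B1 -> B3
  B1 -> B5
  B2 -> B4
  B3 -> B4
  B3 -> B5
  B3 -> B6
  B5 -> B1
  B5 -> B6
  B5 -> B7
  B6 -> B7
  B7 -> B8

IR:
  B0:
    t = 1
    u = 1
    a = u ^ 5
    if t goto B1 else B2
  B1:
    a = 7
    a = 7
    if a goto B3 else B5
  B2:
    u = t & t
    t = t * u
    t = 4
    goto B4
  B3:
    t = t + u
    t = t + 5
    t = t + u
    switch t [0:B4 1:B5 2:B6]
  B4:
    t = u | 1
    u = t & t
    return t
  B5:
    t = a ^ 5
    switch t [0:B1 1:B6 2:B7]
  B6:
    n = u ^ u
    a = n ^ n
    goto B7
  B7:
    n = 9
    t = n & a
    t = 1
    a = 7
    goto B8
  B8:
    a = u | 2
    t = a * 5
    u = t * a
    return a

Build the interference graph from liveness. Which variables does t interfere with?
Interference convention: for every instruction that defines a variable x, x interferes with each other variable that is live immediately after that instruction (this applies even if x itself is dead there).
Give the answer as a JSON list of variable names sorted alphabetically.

Answer: ["a", "u"]

Analysis:
def/use:
  B0: def={a,t,u} ue=∅
  B1: def={a} ue=∅
  B2: def={t,u} ue={t}
  B3: def={t} ue={t,u}
  B4: def={t,u} ue={u}
  B5: def={t} ue={a}
  B6: def={a,n} ue={u}
  B7: def={a,n,t} ue={a}
  B8: def={a,t,u} ue={u}

Live sets:
  live B0: ∅→{t,u}
  live B1: {t,u}→{a,t,u}
  live B2: {t}→{u}
  live B3: {a,t,u}→{a,u}
  live B4: {u}→∅
  live B5: {a,u}→{a,t,u}
  live B6: {u}→{a,u}
  live B7: {a,u}→{u}
  live B8: {u}→∅

Conflict graph:
  a: {n,t,u}
  n: {a,u}
  t: {a,u}
  u: {a,n,t}

N(t) = ["a", "u"]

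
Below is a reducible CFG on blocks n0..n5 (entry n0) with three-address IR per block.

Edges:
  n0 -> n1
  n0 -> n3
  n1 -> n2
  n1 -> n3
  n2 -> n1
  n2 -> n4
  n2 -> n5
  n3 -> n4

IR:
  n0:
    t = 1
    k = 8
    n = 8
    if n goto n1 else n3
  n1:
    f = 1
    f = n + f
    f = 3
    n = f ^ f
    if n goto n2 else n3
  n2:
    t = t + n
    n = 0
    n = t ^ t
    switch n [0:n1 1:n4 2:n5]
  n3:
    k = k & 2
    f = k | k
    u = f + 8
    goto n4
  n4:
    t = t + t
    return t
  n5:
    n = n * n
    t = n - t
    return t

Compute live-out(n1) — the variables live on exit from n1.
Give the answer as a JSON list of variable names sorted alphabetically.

def/use:
  n0: {k,n,t} / ∅
  n1: {f,n} / {n}
  n2: {n,t} / {n,t}
  n3: {f,k,u} / {k}
  n4: {t} / {t}
  n5: {n,t} / {n,t}

Live sets:
  n0 li=∅ lo={k,n,t}
  n1 li={k,n,t} lo={k,n,t}
  n2 li={k,n,t} lo={k,n,t}
  n3 li={k,t} lo={t}
  n4 li={t} lo=∅
  n5 li={n,t} lo=∅

live-out(n1) = ["k", "n", "t"]

Answer: ["k", "n", "t"]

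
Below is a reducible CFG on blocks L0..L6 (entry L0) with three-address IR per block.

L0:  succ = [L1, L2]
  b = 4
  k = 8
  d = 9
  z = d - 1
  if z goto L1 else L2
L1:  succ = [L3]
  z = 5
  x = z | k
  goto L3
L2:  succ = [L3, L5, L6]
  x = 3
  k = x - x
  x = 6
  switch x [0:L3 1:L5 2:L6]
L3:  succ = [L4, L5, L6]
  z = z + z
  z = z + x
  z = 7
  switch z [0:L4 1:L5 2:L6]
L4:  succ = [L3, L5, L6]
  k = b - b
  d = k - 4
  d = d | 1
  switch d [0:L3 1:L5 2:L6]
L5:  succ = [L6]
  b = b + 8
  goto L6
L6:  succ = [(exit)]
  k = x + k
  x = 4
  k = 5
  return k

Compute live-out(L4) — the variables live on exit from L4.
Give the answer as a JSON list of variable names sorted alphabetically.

Answer: ["b", "k", "x", "z"]

Derivation:
Per-block:
  L0: def={b,d,k,z} ue=∅
  L1: def={x,z} ue={k}
  L2: def={k,x} ue=∅
  L3: def={z} ue={x,z}
  L4: def={d,k} ue={b}
  L5: def={b} ue={b}
  L6: def={k,x} ue={k,x}

Backward fixpoint:
  L0 li=∅ lo={b,k,z}
  L1 li={b,k} lo={b,k,x,z}
  L2 li={b,z} lo={b,k,x,z}
  L3 li={b,k,x,z} lo={b,k,x,z}
  L4 li={b,x,z} lo={b,k,x,z}
  L5 li={b,k,x} lo={k,x}
  L6 li={k,x} lo=∅

live-out(L4) = ["b", "k", "x", "z"]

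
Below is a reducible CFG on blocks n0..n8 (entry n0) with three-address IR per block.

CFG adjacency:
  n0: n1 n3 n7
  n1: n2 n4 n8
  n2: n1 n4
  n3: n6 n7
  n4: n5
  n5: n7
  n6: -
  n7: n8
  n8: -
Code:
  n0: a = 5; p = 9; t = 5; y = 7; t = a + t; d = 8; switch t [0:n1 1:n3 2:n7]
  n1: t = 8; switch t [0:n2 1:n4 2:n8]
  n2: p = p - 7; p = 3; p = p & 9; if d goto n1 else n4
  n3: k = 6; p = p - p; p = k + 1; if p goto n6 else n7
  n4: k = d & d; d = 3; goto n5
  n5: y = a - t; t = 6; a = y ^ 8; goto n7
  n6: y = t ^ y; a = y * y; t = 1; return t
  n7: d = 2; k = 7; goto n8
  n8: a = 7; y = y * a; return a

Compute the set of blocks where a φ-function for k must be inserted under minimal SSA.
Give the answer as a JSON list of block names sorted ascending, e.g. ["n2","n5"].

Answer: ["n7", "n8"]

Derivation:
idom tree: n1←n0 n2←n1 n3←n0 n4←n1 n5←n4 n6←n3 n7←n0 n8←n0
Dom∩ at merges:
  n1: preds {n0,n2}: {n0} ∩ {n0,n1,n2} = {n0}; idom=n0
  n4: preds {n1,n2}: {n0,n1} ∩ {n0,n1,n2} = {n0,n1}; idom=n1
  n7: preds {n0,n3,n5}: {n0} ∩ {n0,n3} ∩ {n0,n1,n4,n5} = {n0}; idom=n0
  n8: preds {n1,n7}: {n0,n1} ∩ {n0,n7} = {n0}; idom=n0

Frontier:
  join n1 pred n0: · stop@n0
  join n1 pred n2: n2→n1 stop@n0
  join n4 pred n1: · stop@n1
  join n4 pred n2: n2 stop@n1
  join n7 pred n0: · stop@n0
  join n7 pred n3: n3 stop@n0
  join n7 pred n5: n5→n4→n1 stop@n0
  join n8 pred n1: n1 stop@n0
  join n8 pred n7: n7 stop@n0
  n0: DF=∅
  n1: DF={n1,n7,n8}
  n2: DF={n1,n4}
  n3: DF={n7}
  n4: DF={n7}
  n5: DF={n7}
  n6: DF=∅
  n7: DF={n8}
  n8: DF=∅

φ for k: defs {n3,n4,n7}
  DF⁺ = {n7,n8}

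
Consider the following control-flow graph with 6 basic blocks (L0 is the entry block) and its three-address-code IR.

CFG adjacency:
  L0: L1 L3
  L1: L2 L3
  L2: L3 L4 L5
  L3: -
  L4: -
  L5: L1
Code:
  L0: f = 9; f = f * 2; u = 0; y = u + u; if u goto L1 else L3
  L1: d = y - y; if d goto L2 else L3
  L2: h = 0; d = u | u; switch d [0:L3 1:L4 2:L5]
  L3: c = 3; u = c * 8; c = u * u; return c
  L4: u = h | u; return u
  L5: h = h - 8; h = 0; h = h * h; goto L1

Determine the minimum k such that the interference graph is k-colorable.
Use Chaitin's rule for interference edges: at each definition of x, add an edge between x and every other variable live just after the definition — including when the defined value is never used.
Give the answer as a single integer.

Answer: 4

Analysis:
Per-block:
  L0: {f,u,y} / ∅
  L1: {d} / {y}
  L2: {d,h} / {u}
  L3: {c,u} / ∅
  L4: {u} / {h,u}
  L5: {h} / {h}

Backward fixpoint:
  L0: in=∅ out={u,y}
  L1: in={u,y} out={u,y}
  L2: in={u,y} out={h,u,y}
  L3: in=∅ out=∅
  L4: in={h,u} out=∅
  L5: in={h,u,y} out={u,y}

Interfere edges:
  c — ∅
  d — {h,u,y}
  f — ∅
  h — {d,u,y}
  u — {d,h,y}
  y — {d,h,u}

Chromatic number:
  {d,h,u,y} pairwise interfere (4-clique) ⇒ χ ≥ 4
  assign c→c0 d→c0 f→c0 h→c1 u→c2 y→c3 — no edge inside a register ⇒ χ ≤ 4
  χ = 4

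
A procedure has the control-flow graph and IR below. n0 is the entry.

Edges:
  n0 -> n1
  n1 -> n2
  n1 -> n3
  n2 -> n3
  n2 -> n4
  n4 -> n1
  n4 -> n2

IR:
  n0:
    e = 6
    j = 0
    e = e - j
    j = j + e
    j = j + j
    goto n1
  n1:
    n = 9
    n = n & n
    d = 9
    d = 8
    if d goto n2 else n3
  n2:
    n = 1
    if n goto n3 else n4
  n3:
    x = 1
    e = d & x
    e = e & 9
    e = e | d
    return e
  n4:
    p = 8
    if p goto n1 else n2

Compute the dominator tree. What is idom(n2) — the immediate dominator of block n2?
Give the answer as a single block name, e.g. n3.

idom tree: n1←n0 n2←n1 n3←n1 n4←n2
Join-block Dom:
  n1: preds {n0,n4}: {n0} ∩ {n0,n1,n2,n4} = {n0}; idom=n0
  n2: preds {n1,n4}: {n0,n1} ∩ {n0,n1,n2,n4} = {n0,n1}; idom=n1
  n3: preds {n1,n2}: {n0,n1} ∩ {n0,n1,n2} = {n0,n1}; idom=n1

idom(n2) = n1

Answer: n1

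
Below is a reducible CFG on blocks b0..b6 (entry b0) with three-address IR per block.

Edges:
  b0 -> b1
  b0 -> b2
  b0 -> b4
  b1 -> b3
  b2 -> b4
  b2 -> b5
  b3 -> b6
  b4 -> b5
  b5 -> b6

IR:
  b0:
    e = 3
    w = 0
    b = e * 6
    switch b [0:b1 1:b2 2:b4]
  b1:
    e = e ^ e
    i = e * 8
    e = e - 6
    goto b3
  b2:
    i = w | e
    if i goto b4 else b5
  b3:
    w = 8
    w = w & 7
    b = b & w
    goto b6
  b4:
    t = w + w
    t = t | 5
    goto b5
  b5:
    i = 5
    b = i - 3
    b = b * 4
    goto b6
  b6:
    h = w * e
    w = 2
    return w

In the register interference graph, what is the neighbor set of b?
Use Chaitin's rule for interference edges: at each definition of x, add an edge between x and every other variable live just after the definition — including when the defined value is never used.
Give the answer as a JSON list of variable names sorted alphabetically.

Block summaries:
  b0: {b,e,w} / ∅
  b1: {e,i} / {e}
  b2: {i} / {e,w}
  b3: {b,w} / {b}
  b4: {t} / {w}
  b5: {b,i} / ∅
  b6: {h,w} / {e,w}

Liveness:
  b0: in=∅ out={b,e,w}
  b1: in={b,e} out={b,e}
  b2: in={e,w} out={e,w}
  b3: in={b,e} out={e,w}
  b4: in={e,w} out={e,w}
  b5: in={e,w} out={e,w}
  b6: in={e,w} out=∅

Conflict graph:
  b: {e,i,w}
  e: {b,i,t,w}
  h: ∅
  i: {b,e,w}
  t: {e,w}
  w: {b,e,i,t}

N(b) = ["e", "i", "w"]

Answer: ["e", "i", "w"]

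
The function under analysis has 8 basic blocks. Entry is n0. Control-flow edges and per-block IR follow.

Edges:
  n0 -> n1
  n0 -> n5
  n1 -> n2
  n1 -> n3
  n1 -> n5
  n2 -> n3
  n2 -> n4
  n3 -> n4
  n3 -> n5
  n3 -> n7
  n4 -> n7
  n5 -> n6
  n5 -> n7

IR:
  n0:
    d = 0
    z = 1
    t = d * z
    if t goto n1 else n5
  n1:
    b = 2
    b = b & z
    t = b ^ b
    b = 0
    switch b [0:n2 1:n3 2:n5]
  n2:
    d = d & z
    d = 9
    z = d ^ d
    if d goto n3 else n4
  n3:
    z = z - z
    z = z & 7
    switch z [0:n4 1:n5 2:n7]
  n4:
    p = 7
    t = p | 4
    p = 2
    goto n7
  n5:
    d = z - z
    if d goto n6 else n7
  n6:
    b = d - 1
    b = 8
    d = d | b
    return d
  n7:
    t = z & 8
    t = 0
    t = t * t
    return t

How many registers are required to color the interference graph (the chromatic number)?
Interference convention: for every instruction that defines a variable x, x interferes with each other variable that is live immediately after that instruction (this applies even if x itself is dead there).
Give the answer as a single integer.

Block summaries:
  n0: def={d,t,z} ue=∅
  n1: def={b,t} ue={z}
  n2: def={d,z} ue={d,z}
  n3: def={z} ue={z}
  n4: def={p,t} ue=∅
  n5: def={d} ue={z}
  n6: def={b,d} ue={d}
  n7: def={t} ue={z}

Liveness:
  live n0: ∅→{d,z}
  live n1: {d,z}→{d,z}
  live n2: {d,z}→{z}
  live n3: {z}→{z}
  live n4: {z}→{z}
  live n5: {z}→{d,z}
  live n6: {d}→∅
  live n7: {z}→∅

Interfere edges:
  b — {d,z}
  d — {b,t,z}
  p — {z}
  t — {d,z}
  z — {b,d,p,t}

Registers:
  lower bound: {b,d,z} mutually conflict ⇒ χ ≥ 3
  3-colouring: r0={z}  r1={d,p}  r2={b,t}
  χ = 3

Answer: 3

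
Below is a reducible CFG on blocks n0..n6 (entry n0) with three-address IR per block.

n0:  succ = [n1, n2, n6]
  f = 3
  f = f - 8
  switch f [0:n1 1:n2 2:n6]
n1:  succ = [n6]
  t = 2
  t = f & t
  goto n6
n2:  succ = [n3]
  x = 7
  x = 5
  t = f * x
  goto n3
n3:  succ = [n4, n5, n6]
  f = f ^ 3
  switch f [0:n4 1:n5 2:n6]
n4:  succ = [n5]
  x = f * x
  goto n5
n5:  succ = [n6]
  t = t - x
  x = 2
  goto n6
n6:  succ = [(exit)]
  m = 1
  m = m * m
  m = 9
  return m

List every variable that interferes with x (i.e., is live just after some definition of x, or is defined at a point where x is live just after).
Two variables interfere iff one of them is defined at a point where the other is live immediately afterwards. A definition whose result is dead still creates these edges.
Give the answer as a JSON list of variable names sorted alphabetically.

Answer: ["f", "t"]

Analysis:
Per-block:
  n0: {f} / ∅
  n1: {t} / {f}
  n2: {t,x} / {f}
  n3: {f} / {f}
  n4: {x} / {f,x}
  n5: {t,x} / {t,x}
  n6: {m} / ∅

Backward fixpoint:
  live n0: ∅→{f}
  live n1: {f}→∅
  live n2: {f}→{f,t,x}
  live n3: {f,t,x}→{f,t,x}
  live n4: {f,t,x}→{t,x}
  live n5: {t,x}→∅
  live n6: ∅→∅

Interference:
  f — {t,x}
  m — ∅
  t — {f,x}
  x — {f,t}

N(x) = ["f", "t"]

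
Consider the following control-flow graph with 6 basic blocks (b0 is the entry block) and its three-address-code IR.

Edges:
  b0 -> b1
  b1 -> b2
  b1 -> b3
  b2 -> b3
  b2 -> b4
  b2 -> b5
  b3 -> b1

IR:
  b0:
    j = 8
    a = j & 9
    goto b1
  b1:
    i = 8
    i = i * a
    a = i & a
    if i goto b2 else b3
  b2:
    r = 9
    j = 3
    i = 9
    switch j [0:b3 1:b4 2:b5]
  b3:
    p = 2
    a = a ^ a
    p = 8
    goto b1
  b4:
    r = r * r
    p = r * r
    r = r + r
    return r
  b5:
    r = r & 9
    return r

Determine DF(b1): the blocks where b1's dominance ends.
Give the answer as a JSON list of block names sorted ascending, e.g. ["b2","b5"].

idom tree: b1←b0 b2←b1 b3←b1 b4←b2 b5←b2
Dom∩ at merges:
  b1: preds {b0,b3}: {b0} ∩ {b0,b1,b3} = {b0}; idom=b0
  b3: preds {b1,b2}: {b0,b1} ∩ {b0,b1,b2} = {b0,b1}; idom=b1

DF derivation:
  b1←b0: walk · to b0
  b1←b3: walk b3→b1 to b0
  b3←b1: walk · to b1
  b3←b2: walk b2 to b1
  b0: DF=∅
  b1: DF={b1}
  b2: DF={b3}
  b3: DF={b1}
  b4: DF=∅
  b5: DF=∅

DF(b1) = ["b1"]

Answer: ["b1"]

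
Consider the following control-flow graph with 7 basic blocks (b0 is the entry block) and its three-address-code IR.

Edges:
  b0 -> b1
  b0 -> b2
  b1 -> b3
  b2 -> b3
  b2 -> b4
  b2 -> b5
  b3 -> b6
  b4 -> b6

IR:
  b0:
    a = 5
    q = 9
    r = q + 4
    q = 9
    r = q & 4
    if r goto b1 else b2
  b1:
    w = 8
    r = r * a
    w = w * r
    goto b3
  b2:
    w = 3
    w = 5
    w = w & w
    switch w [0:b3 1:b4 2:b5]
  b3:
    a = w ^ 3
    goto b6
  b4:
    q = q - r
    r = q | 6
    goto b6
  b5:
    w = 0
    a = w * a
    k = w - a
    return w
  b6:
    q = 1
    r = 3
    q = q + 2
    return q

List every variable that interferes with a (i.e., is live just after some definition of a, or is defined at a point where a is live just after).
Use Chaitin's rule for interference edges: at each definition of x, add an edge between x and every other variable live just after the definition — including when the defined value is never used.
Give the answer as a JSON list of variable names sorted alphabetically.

Per-block:
  b0: {a,q,r} / ∅
  b1: {r,w} / {a,r}
  b2: {w} / ∅
  b3: {a} / {w}
  b4: {q,r} / {q,r}
  b5: {a,k,w} / {a}
  b6: {q,r} / ∅

Backward fixpoint:
  b0 li=∅ lo={a,q,r}
  b1 li={a,r} lo={w}
  b2 li={a,q,r} lo={a,q,r,w}
  b3 li={w} lo=∅
  b4 li={q,r} lo=∅
  b5 li={a} lo=∅
  b6 li=∅ lo=∅

Conflict graph:
  a↔{q,r,w}
  k↔{w}
  q↔{a,r,w}
  r↔{a,q,w}
  w↔{a,k,q,r}

N(a) = ["q", "r", "w"]

Answer: ["q", "r", "w"]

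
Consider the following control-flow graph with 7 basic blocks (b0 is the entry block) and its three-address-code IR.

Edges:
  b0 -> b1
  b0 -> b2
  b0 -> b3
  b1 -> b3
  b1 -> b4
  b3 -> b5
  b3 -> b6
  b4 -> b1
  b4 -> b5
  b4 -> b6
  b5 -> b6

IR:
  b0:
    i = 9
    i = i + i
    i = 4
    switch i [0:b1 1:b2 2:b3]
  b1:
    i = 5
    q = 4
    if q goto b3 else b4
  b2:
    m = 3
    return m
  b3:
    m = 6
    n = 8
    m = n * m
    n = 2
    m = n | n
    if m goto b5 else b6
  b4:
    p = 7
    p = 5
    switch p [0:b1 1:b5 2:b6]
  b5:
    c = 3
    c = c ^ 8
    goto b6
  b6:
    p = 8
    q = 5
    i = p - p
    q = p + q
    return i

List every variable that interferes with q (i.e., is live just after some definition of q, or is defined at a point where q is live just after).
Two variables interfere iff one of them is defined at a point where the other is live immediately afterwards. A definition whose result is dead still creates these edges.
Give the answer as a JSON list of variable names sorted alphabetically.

def/use:
  b0 def {i} use ∅
  b1 def {i,q} use ∅
  b2 def {m} use ∅
  b3 def {m,n} use ∅
  b4 def {p} use ∅
  b5 def {c} use ∅
  b6 def {i,p,q} use ∅

Live sets:
  b0 li=∅ lo=∅
  b1 li=∅ lo=∅
  b2 li=∅ lo=∅
  b3 li=∅ lo=∅
  b4 li=∅ lo=∅
  b5 li=∅ lo=∅
  b6 li=∅ lo=∅

Interference:
  c↔∅
  i↔{p,q}
  m↔{n}
  n↔{m}
  p↔{i,q}
  q↔{i,p}

N(q) = ["i", "p"]

Answer: ["i", "p"]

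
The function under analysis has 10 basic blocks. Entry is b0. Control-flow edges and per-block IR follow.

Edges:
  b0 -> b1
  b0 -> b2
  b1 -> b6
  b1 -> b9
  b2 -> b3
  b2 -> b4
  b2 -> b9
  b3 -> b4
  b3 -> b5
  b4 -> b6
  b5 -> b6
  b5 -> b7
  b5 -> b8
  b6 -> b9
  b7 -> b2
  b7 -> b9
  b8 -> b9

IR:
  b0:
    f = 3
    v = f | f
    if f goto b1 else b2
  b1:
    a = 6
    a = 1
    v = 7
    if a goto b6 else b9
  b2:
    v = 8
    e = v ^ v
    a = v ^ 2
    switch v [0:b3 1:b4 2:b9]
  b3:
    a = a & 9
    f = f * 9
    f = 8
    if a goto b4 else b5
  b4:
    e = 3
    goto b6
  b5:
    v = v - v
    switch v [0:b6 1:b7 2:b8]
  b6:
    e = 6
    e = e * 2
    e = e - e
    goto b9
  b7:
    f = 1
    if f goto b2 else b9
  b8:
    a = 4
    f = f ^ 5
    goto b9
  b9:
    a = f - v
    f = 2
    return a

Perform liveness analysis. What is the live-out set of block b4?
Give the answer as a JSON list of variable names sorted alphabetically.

Per-block:
  b0: def={f,v} ue=∅
  b1: def={a,v} ue=∅
  b2: def={a,e,v} ue=∅
  b3: def={a,f} ue={a,f}
  b4: def={e} ue=∅
  b5: def={v} ue={v}
  b6: def={e} ue=∅
  b7: def={f} ue=∅
  b8: def={a,f} ue={f}
  b9: def={a,f} ue={f,v}

Backward fixpoint:
  live b0: ∅→{f}
  live b1: {f}→{f,v}
  live b2: {f}→{a,f,v}
  live b3: {a,f,v}→{f,v}
  live b4: {f,v}→{f,v}
  live b5: {f,v}→{f,v}
  live b6: {f,v}→{f,v}
  live b7: {v}→{f,v}
  live b8: {f,v}→{f,v}
  live b9: {f,v}→∅

live-out(b4) = ["f", "v"]

Answer: ["f", "v"]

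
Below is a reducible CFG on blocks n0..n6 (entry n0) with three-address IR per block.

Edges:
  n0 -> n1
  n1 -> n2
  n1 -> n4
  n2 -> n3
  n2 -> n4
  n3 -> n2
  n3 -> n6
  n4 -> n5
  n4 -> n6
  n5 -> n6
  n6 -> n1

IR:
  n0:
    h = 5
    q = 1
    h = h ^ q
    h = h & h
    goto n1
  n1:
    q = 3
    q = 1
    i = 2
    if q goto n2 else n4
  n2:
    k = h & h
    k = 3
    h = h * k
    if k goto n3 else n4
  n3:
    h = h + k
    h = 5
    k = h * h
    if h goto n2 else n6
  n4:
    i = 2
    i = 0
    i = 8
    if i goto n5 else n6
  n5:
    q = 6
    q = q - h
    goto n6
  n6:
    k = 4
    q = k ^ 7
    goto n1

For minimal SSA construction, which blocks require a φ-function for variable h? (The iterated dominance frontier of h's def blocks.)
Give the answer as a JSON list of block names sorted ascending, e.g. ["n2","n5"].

idom tree: n1←n0 n2←n1 n3←n2 n4←n1 n5←n4 n6←n1
Join-block Dom:
  n1: preds {n0,n6}: {n0} ∩ {n0,n1,n6} = {n0}; idom=n0
  n2: preds {n1,n3}: {n0,n1} ∩ {n0,n1,n2,n3} = {n0,n1}; idom=n1
  n4: preds {n1,n2}: {n0,n1} ∩ {n0,n1,n2} = {n0,n1}; idom=n1
  n6: preds {n3,n4,n5}: {n0,n1,n2,n3} ∩ {n0,n1,n4} ∩ {n0,n1,n4,n5} = {n0,n1}; idom=n1

Frontier:
  join n1 pred n0: · stop@n0
  join n1 pred n6: n6→n1 stop@n0
  join n2 pred n1: · stop@n1
  join n2 pred n3: n3→n2 stop@n1
  join n4 pred n1: · stop@n1
  join n4 pred n2: n2 stop@n1
  join n6 pred n3: n3→n2 stop@n1
  join n6 pred n4: n4 stop@n1
  join n6 pred n5: n5→n4 stop@n1
  DF(n0)=∅
  DF(n1)={n1}
  DF(n2)={n2,n4,n6}
  DF(n3)={n2,n6}
  DF(n4)={n6}
  DF(n5)={n6}
  DF(n6)={n1}

φ for h: defs {n0,n2,n3}
  DF⁺ = {n1,n2,n4,n6}

Answer: ["n1", "n2", "n4", "n6"]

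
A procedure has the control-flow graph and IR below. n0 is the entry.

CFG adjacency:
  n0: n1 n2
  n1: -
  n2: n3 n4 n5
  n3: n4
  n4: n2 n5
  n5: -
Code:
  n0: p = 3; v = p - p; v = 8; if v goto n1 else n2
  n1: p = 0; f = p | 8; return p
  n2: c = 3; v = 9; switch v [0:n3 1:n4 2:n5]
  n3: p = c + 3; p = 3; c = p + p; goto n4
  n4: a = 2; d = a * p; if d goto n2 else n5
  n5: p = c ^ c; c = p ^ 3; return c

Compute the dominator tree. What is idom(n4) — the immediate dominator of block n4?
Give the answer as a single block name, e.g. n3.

idom tree: n1←n0 n2←n0 n3←n2 n4←n2 n5←n2
Dom∩ at merges:
  n2: preds {n0,n4}: {n0} ∩ {n0,n2,n4} = {n0}; idom=n0
  n4: preds {n2,n3}: {n0,n2} ∩ {n0,n2,n3} = {n0,n2}; idom=n2
  n5: preds {n2,n4}: {n0,n2} ∩ {n0,n2,n4} = {n0,n2}; idom=n2

idom(n4) = n2

Answer: n2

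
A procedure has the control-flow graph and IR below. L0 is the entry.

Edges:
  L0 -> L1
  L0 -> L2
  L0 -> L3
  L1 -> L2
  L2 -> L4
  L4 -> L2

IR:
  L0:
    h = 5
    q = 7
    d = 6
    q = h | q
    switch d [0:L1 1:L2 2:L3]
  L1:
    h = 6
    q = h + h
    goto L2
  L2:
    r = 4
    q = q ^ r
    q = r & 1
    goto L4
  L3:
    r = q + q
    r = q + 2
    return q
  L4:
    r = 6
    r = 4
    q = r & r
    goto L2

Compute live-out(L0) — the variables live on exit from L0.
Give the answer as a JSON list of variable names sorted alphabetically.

Answer: ["q"]

Working:
def/use:
  L0 def {d,h,q} use ∅
  L1 def {h,q} use ∅
  L2 def {q,r} use {q}
  L3 def {r} use {q}
  L4 def {q,r} use ∅

Backward fixpoint:
  live L0: ∅→{q}
  live L1: ∅→{q}
  live L2: {q}→∅
  live L3: {q}→∅
  live L4: ∅→{q}

live-out(L0) = ["q"]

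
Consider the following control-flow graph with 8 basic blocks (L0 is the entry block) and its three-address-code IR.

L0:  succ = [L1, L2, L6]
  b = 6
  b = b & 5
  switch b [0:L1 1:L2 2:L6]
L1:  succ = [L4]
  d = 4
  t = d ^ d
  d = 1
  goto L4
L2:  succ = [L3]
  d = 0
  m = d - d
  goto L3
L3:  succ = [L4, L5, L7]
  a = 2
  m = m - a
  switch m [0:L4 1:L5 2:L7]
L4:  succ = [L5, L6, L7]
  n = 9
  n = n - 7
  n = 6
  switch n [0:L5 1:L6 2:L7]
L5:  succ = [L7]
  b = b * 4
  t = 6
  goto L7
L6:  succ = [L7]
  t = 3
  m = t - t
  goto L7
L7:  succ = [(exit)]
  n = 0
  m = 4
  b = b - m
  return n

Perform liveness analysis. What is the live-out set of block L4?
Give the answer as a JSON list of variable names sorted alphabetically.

Per-block:
  L0 def {b} use ∅
  L1 def {d,t} use ∅
  L2 def {d,m} use ∅
  L3 def {a,m} use {m}
  L4 def {n} use ∅
  L5 def {b,t} use {b}
  L6 def {m,t} use ∅
  L7 def {b,m,n} use {b}

Backward fixpoint:
  live L0: ∅→{b}
  live L1: {b}→{b}
  live L2: {b}→{b,m}
  live L3: {b,m}→{b}
  live L4: {b}→{b}
  live L5: {b}→{b}
  live L6: {b}→{b}
  live L7: {b}→∅

live-out(L4) = ["b"]

Answer: ["b"]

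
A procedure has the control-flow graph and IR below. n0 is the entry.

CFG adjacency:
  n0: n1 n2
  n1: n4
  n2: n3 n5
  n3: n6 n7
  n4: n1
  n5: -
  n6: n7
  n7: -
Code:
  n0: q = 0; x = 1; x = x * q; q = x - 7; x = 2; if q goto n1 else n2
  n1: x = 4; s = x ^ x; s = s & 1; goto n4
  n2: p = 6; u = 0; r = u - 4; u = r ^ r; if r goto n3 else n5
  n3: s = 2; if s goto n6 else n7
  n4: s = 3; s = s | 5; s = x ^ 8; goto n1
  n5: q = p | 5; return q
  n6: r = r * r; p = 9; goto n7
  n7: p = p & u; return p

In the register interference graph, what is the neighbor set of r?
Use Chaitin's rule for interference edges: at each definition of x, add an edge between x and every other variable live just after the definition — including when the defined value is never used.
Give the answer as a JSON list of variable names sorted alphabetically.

Answer: ["p", "s", "u"]

Derivation:
def/use:
  n0: def={q,x} ue=∅
  n1: def={s,x} ue=∅
  n2: def={p,r,u} ue=∅
  n3: def={s} ue=∅
  n4: def={s} ue={x}
  n5: def={q} ue={p}
  n6: def={p,r} ue={r}
  n7: def={p} ue={p,u}

Live sets:
  n0 li=∅ lo=∅
  n1 li=∅ lo={x}
  n2 li=∅ lo={p,r,u}
  n3 li={p,r,u} lo={p,r,u}
  n4 li={x} lo=∅
  n5 li={p} lo=∅
  n6 li={r,u} lo={p,u}
  n7 li={p,u} lo=∅

Interference:
  p — {r,s,u}
  q — {x}
  r — {p,s,u}
  s — {p,r,u,x}
  u — {p,r,s}
  x — {q,s}

N(r) = ["p", "s", "u"]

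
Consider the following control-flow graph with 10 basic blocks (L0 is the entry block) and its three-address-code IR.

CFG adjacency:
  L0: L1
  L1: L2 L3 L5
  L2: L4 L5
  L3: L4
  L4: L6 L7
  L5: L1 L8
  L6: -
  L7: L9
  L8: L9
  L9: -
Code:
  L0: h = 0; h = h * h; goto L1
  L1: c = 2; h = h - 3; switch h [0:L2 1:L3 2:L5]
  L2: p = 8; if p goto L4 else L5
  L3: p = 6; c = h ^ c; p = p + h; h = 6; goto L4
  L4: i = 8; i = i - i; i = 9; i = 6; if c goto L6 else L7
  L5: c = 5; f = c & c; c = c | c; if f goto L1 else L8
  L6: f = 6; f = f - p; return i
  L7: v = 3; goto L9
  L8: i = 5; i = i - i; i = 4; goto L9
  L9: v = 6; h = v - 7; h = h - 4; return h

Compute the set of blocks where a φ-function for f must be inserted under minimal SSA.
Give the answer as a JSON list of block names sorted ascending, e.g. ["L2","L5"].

Answer: ["L1", "L9"]

Analysis:
idom tree: L1←L0 L2←L1 L3←L1 L4←L1 L5←L1 L6←L4 L7←L4 L8←L5 L9←L1
Dom at joins:
  L1: preds {L0,L5}: {L0} ∩ {L0,L1,L5} = {L0}; idom=L0
  L4: preds {L2,L3}: {L0,L1,L2} ∩ {L0,L1,L3} = {L0,L1}; idom=L1
  L5: preds {L1,L2}: {L0,L1} ∩ {L0,L1,L2} = {L0,L1}; idom=L1
  L9: preds {L7,L8}: {L0,L1,L4,L7} ∩ {L0,L1,L5,L8} = {L0,L1}; idom=L1

DF walk-up:
  join L1 pred L0: · stop@L0
  join L1 pred L5: L5→L1 stop@L0
  join L4 pred L2: L2 stop@L1
  join L4 pred L3: L3 stop@L1
  join L5 pred L1: · stop@L1
  join L5 pred L2: L2 stop@L1
  join L9 pred L7: L7→L4 stop@L1
  join L9 pred L8: L8→L5 stop@L1
  DF(L0)=∅
  DF(L1)={L1}
  DF(L2)={L4,L5}
  DF(L3)={L4}
  DF(L4)={L9}
  DF(L5)={L1,L9}
  DF(L6)=∅
  DF(L7)={L9}
  DF(L8)={L9}
  DF(L9)=∅

φ for f: defs {L5,L6}
  DF⁺ = {L1,L9}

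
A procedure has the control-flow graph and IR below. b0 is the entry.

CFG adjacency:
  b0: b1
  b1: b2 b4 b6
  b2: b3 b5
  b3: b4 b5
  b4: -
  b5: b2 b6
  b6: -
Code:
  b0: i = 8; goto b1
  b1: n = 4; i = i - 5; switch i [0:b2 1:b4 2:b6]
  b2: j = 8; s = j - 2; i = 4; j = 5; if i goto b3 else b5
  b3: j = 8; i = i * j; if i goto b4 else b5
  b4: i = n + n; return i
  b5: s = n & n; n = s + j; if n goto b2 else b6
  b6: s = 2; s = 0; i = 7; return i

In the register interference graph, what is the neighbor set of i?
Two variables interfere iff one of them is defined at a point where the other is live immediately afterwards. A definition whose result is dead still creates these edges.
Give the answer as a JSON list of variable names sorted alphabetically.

Per-block:
  b0: {i} / ∅
  b1: {i,n} / {i}
  b2: {i,j,s} / ∅
  b3: {i,j} / {i}
  b4: {i} / {n}
  b5: {n,s} / {j,n}
  b6: {i,s} / ∅

Liveness:
  b0 li=∅ lo={i}
  b1 li={i} lo={n}
  b2 li={n} lo={i,j,n}
  b3 li={i,n} lo={j,n}
  b4 li={n} lo=∅
  b5 li={j,n} lo={n}
  b6 li=∅ lo=∅

Interference:
  i↔{j,n}
  j↔{i,n,s}
  n↔{i,j,s}
  s↔{j,n}

N(i) = ["j", "n"]

Answer: ["j", "n"]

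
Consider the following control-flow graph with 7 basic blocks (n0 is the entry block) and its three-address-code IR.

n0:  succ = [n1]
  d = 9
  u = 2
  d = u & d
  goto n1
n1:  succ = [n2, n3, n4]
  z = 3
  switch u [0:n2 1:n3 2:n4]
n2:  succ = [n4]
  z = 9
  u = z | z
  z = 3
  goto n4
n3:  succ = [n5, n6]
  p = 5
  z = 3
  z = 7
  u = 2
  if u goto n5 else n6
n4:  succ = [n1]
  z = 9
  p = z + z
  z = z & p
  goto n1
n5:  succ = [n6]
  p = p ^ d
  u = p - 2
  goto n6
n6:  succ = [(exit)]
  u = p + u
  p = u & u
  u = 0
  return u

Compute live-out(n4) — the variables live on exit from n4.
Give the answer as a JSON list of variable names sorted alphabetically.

Block summaries:
  n0: def={d,u} ue=∅
  n1: def={z} ue={u}
  n2: def={u,z} ue=∅
  n3: def={p,u,z} ue=∅
  n4: def={p,z} ue=∅
  n5: def={p,u} ue={d,p}
  n6: def={p,u} ue={p,u}

Backward fixpoint:
  n0: in=∅ out={d,u}
  n1: in={d,u} out={d,u}
  n2: in={d} out={d,u}
  n3: in={d} out={d,p,u}
  n4: in={d,u} out={d,u}
  n5: in={d,p} out={p,u}
  n6: in={p,u} out=∅

live-out(n4) = ["d", "u"]

Answer: ["d", "u"]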